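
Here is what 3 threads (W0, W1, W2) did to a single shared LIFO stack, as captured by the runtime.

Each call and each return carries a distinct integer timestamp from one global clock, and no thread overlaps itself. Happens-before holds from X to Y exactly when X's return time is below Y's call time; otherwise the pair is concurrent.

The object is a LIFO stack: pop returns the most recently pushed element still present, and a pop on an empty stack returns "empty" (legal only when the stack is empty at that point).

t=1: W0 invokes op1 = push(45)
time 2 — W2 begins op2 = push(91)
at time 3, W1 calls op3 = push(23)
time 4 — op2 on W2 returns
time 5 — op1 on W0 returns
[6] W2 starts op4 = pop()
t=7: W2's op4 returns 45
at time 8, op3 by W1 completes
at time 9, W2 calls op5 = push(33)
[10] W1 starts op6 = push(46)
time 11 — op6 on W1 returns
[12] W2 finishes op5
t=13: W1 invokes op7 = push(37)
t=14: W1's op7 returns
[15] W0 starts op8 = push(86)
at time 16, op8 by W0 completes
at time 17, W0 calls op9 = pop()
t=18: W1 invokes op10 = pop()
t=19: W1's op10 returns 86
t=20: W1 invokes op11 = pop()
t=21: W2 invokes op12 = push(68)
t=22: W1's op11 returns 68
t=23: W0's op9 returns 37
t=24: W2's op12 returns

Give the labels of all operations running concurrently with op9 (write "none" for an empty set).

op10, op11, op12

op9 spans [17,23]; an op avoiding the whole window 17..23 is ordered, any other is concurrent
op1 [1,5]: before
op2 [2,4]: before
op3 [3,8]: before
op4 [6,7]: before
op5 [9,12]: before
op6 [10,11]: before
op7 [13,14]: before
op8 [15,16]: before
op10 [18,19]: concurrent
op11 [20,22]: concurrent
op12 [21,24]: concurrent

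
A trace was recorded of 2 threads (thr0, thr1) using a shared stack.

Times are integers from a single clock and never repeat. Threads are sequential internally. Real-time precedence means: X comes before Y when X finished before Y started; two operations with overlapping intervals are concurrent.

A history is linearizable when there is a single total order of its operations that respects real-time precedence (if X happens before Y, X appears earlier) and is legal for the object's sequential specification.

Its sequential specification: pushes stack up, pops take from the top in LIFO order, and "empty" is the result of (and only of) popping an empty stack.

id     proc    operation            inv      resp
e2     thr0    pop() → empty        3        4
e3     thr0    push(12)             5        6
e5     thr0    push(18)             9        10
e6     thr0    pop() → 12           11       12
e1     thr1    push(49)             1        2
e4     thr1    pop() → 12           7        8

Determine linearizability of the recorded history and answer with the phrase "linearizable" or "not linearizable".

not linearizable

prefix check: 1..3 passes, 1..4 fails once e2's time-4 response joins
the completed operations (2 total) allow one real-time order; the stack replay rejects it
e.g. e1, e2: illegal at step 2, since e2 pop() → empty cannot apply there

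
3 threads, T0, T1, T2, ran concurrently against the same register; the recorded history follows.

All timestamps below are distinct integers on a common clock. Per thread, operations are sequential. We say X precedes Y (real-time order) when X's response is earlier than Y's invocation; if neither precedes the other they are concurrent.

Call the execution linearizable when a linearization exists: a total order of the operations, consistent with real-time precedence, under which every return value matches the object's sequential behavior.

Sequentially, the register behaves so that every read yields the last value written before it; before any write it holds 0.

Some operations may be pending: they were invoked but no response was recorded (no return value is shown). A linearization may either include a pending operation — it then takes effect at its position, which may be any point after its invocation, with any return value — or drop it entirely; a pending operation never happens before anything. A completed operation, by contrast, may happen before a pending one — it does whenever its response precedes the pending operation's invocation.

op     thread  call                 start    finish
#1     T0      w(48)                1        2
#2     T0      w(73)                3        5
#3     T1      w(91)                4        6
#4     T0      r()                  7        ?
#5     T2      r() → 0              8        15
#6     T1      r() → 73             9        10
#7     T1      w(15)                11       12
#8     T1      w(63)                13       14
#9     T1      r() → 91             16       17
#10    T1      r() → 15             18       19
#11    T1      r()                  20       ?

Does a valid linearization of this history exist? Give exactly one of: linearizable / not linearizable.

not linearizable

the violation lands at event 15, #5's response at time 15: events 1..14 linearize, events 1..15 do not
checked exhaustively: 8 real-time-consistent orders of 7 completed operations, zero legal register replays
include/drop combinations of the 1 pending operation (#4) were all tried; none helps
for example #1, #2, #3, #5, #6, #7, #8 (pending dropped) fails at step 4: #5 r() → 0 is not legal there
for example #1, #2, #3, #6, #5, #7, #8 (pending dropped) fails at step 4: #6 r() → 73 is not legal there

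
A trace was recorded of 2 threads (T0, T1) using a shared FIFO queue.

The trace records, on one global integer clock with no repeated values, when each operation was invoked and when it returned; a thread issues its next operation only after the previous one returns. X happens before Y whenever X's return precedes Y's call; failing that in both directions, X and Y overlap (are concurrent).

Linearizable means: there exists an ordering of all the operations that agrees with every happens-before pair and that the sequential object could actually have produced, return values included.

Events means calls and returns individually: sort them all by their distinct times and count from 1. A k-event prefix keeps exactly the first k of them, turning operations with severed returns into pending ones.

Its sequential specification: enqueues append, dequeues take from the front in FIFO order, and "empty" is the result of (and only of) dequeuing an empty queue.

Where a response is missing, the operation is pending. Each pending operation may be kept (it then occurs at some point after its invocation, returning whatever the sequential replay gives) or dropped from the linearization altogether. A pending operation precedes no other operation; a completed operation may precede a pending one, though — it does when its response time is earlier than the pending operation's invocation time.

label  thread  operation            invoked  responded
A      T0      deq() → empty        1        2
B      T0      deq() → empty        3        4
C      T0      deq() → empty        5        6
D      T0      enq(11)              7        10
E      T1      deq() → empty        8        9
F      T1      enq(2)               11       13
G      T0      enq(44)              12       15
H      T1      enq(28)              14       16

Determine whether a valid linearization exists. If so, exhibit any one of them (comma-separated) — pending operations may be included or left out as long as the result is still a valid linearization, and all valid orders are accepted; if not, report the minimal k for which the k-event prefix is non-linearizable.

after step 1 (A deq() → empty): queue <>
after step 2 (B deq() → empty): queue <>
after step 3 (C deq() → empty): queue <>
after step 4 (E deq() → empty): queue <>
after step 5 (D enq(11)): queue <11>
after step 6 (F enq(2)): queue <11,2>
after step 7 (G enq(44)): queue <11,2,44>
after step 8 (H enq(28)): queue <11,2,44,28>

linearizable — witness: A, B, C, E, D, F, G, H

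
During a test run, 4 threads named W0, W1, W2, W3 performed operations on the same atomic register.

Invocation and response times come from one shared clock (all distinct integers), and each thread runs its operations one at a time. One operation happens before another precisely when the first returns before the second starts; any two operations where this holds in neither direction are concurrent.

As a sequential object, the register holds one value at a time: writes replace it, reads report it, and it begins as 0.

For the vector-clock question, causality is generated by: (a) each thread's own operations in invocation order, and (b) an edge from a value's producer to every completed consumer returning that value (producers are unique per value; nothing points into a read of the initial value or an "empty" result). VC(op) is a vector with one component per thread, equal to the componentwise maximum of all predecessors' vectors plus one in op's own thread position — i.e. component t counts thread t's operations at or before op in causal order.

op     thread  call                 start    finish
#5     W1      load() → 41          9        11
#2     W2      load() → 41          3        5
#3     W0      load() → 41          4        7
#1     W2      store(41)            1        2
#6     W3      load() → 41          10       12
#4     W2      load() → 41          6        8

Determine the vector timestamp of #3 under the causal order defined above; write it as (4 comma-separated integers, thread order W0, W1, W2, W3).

invoked at 1, #1 has no predecessors; its own W2 bump gives (0, 0, 1, 0)
#6 (invocation 10): componentwise max over VC(#1)=(0, 0, 1, 0), +1 at W3, giving (0, 0, 1, 1)
#2 (invocation 3): componentwise max over VC(#1)=(0, 0, 1, 0), +1 at W2, giving (0, 0, 2, 0)
#5 (invocation 9): componentwise max over VC(#1)=(0, 0, 1, 0), +1 at W1, giving (0, 1, 1, 0)
#3 (invocation 4): componentwise max over VC(#1)=(0, 0, 1, 0), +1 at W0, giving (1, 0, 1, 0)
#4 (invocation 6): componentwise max over VC(#1)=(0, 0, 1, 0), VC(#2)=(0, 0, 2, 0), +1 at W2, giving (0, 0, 3, 0)
target: VC(#3) = (1, 0, 1, 0)

(1, 0, 1, 0)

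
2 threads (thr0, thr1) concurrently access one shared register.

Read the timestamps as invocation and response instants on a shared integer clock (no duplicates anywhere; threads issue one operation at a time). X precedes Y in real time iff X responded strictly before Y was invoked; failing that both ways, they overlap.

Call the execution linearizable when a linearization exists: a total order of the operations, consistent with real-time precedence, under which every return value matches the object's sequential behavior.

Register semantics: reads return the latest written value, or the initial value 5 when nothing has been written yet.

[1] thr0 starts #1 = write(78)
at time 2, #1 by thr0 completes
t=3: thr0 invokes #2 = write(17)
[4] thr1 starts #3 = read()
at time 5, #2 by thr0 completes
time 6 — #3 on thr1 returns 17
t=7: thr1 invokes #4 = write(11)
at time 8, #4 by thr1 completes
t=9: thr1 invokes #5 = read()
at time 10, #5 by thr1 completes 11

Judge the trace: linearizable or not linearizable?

one valid linearization: #1, #2, #3, #4, #5
after step 1 (#1 write(78)): value 78
after step 2 (#2 write(17)): value 17
after step 3 (#3 read() → 17): value 17
after step 4 (#4 write(11)): value 11
after step 5 (#5 read() → 11): value 11

linearizable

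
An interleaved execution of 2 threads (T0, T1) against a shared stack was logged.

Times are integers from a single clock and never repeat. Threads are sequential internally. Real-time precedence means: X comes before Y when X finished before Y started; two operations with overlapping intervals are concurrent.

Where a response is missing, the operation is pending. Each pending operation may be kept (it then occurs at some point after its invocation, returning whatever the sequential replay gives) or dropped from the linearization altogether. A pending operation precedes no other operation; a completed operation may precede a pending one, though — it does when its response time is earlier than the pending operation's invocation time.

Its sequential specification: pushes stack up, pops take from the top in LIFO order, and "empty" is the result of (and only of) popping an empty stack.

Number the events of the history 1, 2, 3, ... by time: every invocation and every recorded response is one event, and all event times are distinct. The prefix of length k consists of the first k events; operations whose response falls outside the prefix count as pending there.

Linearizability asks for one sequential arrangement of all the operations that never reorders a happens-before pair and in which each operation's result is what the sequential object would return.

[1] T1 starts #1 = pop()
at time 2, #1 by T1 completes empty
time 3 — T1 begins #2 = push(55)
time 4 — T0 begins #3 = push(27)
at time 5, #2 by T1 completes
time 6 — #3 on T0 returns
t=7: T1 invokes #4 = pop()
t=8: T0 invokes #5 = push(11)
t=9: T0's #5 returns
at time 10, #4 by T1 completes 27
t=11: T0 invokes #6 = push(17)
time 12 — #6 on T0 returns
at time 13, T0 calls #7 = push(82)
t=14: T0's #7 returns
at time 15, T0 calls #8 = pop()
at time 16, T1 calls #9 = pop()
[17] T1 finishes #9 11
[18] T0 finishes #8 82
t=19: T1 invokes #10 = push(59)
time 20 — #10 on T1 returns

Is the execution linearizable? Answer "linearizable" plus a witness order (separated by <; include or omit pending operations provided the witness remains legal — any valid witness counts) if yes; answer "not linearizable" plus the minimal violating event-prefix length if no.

not linearizable — minimal violating prefix: 17 events

the violation lands at event 17, #9's response at time 17: events 1..16 linearize, events 1..17 do not
no legal order exists: 4 real-time-consistent candidates over 8 completed stack operations, all rejected
include/drop combinations of the 1 pending operation (#8) were all tried; none helps
sample order #1, #2, #3, #4, #5, #6, #7, #9 (pending dropped) stalls at step 8 — #9 pop() → 11 has no legal effect
sample order #1, #2, #3, #5, #4, #6, #7, #9 (pending dropped) stalls at step 5 — #4 pop() → 27 has no legal effect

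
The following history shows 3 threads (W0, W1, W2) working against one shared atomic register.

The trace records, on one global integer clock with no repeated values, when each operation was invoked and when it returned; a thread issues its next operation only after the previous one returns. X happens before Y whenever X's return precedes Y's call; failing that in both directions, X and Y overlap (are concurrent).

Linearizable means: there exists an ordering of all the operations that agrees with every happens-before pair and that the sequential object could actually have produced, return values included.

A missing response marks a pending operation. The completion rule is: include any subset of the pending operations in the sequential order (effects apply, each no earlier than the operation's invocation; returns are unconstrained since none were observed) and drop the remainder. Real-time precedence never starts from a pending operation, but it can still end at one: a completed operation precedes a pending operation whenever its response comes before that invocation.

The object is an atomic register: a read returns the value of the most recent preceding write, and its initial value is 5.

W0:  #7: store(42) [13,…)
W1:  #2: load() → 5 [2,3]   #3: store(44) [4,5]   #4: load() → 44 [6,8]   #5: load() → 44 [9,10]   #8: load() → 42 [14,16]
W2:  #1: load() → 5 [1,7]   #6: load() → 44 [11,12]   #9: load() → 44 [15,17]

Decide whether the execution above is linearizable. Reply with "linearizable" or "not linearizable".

linearizable

one valid linearization: #1, #2, #3, #4, #5, #6, #9, #7, #8
step 1: #1 load() → 5 — value 5
step 2: #2 load() → 5 — value 5
step 3: #3 store(44) — value 44
step 4: #4 load() → 44 — value 44
step 5: #5 load() → 44 — value 44
step 6: #6 load() → 44 — value 44
step 7: #9 load() → 44 — value 44
step 8: #7 store(42) (pending, included) — value 42
step 9: #8 load() → 42 — value 42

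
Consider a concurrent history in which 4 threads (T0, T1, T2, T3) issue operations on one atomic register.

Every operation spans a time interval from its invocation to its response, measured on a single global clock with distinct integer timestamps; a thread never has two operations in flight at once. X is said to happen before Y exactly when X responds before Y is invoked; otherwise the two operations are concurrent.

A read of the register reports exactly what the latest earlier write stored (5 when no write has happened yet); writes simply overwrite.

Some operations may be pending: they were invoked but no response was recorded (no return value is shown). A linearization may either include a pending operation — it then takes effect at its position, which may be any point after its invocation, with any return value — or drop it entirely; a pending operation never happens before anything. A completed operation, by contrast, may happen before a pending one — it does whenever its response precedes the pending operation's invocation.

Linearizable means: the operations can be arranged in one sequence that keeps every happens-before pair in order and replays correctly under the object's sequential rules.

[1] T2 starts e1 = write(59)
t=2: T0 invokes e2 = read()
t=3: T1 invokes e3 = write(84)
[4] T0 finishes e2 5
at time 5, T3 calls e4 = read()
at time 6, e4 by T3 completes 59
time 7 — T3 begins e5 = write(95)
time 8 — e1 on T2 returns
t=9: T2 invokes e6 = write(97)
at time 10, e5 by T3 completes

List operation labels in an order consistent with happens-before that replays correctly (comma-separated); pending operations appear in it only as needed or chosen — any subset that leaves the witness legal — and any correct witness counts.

1. e2 read() → 5, leaving value 5
2. e1 write(59), leaving value 59
3. e4 read() → 59, leaving value 59
4. e3 write(84) (pending, included), leaving value 84
5. e5 write(95), leaving value 95

e2, e1, e4, e3, e5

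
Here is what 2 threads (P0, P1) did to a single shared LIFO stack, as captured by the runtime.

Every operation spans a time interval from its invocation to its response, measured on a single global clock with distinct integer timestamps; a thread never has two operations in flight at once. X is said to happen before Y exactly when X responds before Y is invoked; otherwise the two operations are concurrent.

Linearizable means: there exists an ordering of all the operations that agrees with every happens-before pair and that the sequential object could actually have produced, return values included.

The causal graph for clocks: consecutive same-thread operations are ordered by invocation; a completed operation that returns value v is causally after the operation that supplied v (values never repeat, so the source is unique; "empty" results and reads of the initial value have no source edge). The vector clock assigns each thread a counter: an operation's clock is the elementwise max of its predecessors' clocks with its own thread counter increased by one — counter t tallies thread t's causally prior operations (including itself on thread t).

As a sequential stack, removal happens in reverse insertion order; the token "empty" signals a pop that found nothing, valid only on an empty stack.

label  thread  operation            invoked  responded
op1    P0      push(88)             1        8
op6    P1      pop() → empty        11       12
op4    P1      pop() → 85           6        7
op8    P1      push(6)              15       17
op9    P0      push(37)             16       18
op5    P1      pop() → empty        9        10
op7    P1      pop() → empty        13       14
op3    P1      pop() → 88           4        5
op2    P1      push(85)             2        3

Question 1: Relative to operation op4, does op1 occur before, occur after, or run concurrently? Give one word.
op1 spans [1,8], op4 spans [6,7]
the intervals overlap in both directions

concurrent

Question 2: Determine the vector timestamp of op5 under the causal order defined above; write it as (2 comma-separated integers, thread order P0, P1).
root op op2, invoked 2: fresh clock plus P1's own tick → (0, 1)
root op op1, invoked 1: fresh clock plus P0's own tick → (1, 0)
VC(op9, invoked at 16): max of VC(op1)=(1, 0), then +1 on thread P0 → (2, 0)
VC(op3, invoked at 4): max of VC(op1)=(1, 0), VC(op2)=(0, 1), then +1 on thread P1 → (1, 2)
VC(op4, invoked at 6): max of VC(op2)=(0, 1), VC(op3)=(1, 2), then +1 on thread P1 → (1, 3)
VC(op5, invoked at 9): max of VC(op4)=(1, 3), then +1 on thread P1 → (1, 4)
VC(op6, invoked at 11): max of VC(op5)=(1, 4), then +1 on thread P1 → (1, 5)
VC(op7, invoked at 13): max of VC(op6)=(1, 5), then +1 on thread P1 → (1, 6)
VC(op8, invoked at 15): max of VC(op7)=(1, 6), then +1 on thread P1 → (1, 7)
target: VC(op5) = (1, 4)

(1, 4)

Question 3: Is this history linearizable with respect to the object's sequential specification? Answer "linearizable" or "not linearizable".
one valid linearization: op2, op1, op3, op4, op5, op6, op7, op8, op9
step 1: op2 push(85) — stack <85>
step 2: op1 push(88) — stack <85,88>
step 3: op3 pop() → 88 — stack <85>
step 4: op4 pop() → 85 — stack <>
step 5: op5 pop() → empty — stack <>
step 6: op6 pop() → empty — stack <>
step 7: op7 pop() → empty — stack <>
step 8: op8 push(6) — stack <6>
step 9: op9 push(37) — stack <6,37>

linearizable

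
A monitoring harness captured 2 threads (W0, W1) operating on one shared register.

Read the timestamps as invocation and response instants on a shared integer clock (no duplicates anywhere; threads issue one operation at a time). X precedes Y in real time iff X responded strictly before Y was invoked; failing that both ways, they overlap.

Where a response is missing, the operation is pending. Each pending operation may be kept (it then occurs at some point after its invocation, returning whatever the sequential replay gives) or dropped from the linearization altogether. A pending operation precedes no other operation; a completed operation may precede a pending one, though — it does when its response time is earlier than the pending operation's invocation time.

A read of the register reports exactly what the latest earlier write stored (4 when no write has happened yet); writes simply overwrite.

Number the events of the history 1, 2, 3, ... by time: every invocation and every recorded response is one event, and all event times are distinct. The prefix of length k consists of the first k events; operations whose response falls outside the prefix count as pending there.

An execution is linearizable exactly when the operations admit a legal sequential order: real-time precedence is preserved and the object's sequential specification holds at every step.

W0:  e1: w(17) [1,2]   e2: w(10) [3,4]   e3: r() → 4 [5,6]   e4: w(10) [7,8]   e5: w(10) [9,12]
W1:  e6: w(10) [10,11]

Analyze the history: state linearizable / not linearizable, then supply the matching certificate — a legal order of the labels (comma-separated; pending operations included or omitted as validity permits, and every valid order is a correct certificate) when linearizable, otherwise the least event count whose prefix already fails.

the violation lands at event 6, e3's response at time 6: events 1..5 linearize, events 1..6 do not
one real-time candidate order over the 3 completed operations — the register replay rejects it
one such order, e1, e2, e3, breaks at step 3 where e3 r() → 4 is illegal

not linearizable — minimal violating prefix: 6 events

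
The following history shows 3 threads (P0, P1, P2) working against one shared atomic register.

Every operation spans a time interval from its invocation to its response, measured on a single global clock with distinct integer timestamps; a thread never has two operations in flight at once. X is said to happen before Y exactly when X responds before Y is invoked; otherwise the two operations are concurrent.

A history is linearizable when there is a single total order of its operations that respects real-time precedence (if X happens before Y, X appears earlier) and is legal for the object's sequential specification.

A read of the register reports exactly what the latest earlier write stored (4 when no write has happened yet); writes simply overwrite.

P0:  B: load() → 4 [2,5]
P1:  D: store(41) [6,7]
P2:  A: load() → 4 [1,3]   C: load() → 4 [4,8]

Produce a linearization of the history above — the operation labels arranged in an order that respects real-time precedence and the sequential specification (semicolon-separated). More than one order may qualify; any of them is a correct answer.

A; B; C; D

1. A load() → 4, leaving value 4
2. B load() → 4, leaving value 4
3. C load() → 4, leaving value 4
4. D store(41), leaving value 41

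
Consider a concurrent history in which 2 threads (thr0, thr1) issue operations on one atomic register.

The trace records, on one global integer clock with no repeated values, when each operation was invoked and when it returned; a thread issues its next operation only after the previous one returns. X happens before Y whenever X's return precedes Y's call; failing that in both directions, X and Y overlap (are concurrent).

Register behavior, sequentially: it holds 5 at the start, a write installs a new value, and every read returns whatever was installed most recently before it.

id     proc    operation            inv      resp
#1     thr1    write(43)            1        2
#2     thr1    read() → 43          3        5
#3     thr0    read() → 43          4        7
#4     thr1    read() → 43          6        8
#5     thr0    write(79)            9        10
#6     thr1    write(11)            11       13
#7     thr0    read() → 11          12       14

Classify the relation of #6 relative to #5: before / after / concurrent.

#6 spans [11,13], #5 spans [9,10]
resp(#5)=10 < inv(#6)=11

after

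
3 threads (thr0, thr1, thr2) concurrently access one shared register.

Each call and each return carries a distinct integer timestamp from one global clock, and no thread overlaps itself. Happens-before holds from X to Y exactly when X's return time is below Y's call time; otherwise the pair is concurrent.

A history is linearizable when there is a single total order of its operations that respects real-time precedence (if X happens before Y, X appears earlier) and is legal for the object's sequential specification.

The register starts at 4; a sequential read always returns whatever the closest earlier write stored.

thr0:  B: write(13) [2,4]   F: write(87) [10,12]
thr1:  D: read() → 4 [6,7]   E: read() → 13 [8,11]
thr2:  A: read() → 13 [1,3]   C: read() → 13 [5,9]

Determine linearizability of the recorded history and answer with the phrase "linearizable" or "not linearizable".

not linearizable

events 1..6 are fine; event 7 — the response of D at time 7 — makes the prefix non-linearizable
3 completed operations, 2 real-time-consistent orders — every register replay fails
completion choices over the 1 pending operation (C) were checked; none helps
sample order A, B, D (pending dropped) stalls at step 1 — A read() → 13 has no legal effect
sample order B, A, D (pending dropped) stalls at step 3 — D read() → 4 has no legal effect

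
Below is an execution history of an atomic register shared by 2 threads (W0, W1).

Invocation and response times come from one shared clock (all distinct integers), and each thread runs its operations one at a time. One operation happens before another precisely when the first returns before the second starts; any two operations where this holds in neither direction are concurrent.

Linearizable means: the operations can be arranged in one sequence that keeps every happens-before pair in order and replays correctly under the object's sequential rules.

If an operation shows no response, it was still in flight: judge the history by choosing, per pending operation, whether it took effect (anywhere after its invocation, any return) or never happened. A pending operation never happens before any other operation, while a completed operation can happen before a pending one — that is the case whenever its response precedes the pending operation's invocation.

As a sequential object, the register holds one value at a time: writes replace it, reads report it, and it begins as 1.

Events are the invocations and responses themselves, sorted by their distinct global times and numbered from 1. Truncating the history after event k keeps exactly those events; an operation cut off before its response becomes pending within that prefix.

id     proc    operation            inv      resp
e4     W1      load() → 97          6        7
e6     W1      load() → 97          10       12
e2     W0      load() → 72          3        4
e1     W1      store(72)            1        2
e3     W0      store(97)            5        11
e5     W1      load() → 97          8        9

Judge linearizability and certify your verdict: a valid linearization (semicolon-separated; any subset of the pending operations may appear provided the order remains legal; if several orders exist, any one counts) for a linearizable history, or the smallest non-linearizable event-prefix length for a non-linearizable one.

linearizable — witness: e1; e2; e3; e4; e5; e6

1. e1 store(72), leaving value 72
2. e2 load() → 72, leaving value 72
3. e3 store(97), leaving value 97
4. e4 load() → 97, leaving value 97
5. e5 load() → 97, leaving value 97
6. e6 load() → 97, leaving value 97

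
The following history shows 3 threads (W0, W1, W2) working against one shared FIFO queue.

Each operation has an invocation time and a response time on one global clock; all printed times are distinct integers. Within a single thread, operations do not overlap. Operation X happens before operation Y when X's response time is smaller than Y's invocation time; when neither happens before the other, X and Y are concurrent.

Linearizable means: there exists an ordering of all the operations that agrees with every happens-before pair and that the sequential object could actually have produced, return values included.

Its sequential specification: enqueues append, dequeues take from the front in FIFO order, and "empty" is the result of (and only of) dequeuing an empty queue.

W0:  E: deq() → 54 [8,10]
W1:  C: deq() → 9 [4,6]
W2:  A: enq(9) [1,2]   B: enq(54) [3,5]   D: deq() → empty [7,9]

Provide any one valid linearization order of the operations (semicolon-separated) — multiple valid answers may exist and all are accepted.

A; B; C; E; D

step 1: A enq(9) — queue <9>
step 2: B enq(54) — queue <9,54>
step 3: C deq() → 9 — queue <54>
step 4: E deq() → 54 — queue <>
step 5: D deq() → empty — queue <>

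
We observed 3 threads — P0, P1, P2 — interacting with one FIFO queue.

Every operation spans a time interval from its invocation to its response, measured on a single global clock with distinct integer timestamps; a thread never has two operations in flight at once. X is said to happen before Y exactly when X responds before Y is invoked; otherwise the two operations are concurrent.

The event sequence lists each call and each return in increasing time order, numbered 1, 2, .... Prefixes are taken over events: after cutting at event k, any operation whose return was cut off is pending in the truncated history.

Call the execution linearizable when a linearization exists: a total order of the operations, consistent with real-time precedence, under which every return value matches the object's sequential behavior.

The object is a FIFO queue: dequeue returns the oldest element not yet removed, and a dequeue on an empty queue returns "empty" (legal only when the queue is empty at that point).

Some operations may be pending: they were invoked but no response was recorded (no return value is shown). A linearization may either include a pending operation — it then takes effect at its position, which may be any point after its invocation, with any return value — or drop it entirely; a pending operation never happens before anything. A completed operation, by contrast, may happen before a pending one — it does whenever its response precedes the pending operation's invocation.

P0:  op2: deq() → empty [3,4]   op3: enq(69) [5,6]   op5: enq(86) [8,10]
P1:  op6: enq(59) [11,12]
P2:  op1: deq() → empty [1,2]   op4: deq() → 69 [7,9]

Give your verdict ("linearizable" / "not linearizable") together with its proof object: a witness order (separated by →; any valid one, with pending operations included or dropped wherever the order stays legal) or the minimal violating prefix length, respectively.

linearizable — witness: op1 → op2 → op3 → op4 → op5 → op6

1. op1 deq() → empty, leaving queue <>
2. op2 deq() → empty, leaving queue <>
3. op3 enq(69), leaving queue <69>
4. op4 deq() → 69, leaving queue <>
5. op5 enq(86), leaving queue <86>
6. op6 enq(59), leaving queue <86,59>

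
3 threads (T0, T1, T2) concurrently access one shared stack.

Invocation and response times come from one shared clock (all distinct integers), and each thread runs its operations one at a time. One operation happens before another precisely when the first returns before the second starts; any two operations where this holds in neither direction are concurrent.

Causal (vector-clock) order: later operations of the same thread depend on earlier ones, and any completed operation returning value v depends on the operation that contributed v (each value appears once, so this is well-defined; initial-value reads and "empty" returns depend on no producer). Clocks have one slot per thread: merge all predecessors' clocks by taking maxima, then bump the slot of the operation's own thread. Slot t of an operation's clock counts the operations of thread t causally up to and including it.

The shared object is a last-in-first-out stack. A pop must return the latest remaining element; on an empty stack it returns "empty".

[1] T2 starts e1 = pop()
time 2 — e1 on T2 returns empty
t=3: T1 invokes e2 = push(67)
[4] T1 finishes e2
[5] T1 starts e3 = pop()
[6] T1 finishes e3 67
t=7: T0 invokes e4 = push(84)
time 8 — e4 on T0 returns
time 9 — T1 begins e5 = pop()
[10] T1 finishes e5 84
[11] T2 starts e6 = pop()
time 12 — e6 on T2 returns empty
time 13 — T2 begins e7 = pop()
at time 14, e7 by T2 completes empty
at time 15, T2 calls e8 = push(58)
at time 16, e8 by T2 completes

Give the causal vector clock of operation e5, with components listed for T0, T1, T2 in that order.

(1, 3, 0)

invoked at 1, e1 has no predecessors; its own T2 bump gives (0, 0, 1)
invoked at 3, e2 has no predecessors; its own T1 bump gives (0, 1, 0)
invoked at 7, e4 has no predecessors; its own T0 bump gives (1, 0, 0)
from VC(e1)=(0, 0, 1), e6 (invoked 11) maxes components and bumps T2 → (0, 0, 2)
from VC(e2)=(0, 1, 0), e3 (invoked 5) maxes components and bumps T1 → (0, 2, 0)
from VC(e6)=(0, 0, 2), e7 (invoked 13) maxes components and bumps T2 → (0, 0, 3)
from VC(e7)=(0, 0, 3), e8 (invoked 15) maxes components and bumps T2 → (0, 0, 4)
from VC(e3)=(0, 2, 0), VC(e4)=(1, 0, 0), e5 (invoked 9) maxes components and bumps T1 → (1, 3, 0)
target: VC(e5) = (1, 3, 0)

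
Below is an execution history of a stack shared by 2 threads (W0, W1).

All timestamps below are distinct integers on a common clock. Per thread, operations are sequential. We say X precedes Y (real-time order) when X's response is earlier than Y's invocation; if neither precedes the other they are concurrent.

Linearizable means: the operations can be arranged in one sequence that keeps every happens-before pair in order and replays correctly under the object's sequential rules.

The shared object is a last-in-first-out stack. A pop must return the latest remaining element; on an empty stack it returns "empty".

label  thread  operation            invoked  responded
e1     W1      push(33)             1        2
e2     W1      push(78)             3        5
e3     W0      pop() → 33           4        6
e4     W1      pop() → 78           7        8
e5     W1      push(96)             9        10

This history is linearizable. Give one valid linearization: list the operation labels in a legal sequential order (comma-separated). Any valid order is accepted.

e1, e3, e2, e4, e5

step 1: e1 push(33) — stack <33>
step 2: e3 pop() → 33 — stack <>
step 3: e2 push(78) — stack <78>
step 4: e4 pop() → 78 — stack <>
step 5: e5 push(96) — stack <96>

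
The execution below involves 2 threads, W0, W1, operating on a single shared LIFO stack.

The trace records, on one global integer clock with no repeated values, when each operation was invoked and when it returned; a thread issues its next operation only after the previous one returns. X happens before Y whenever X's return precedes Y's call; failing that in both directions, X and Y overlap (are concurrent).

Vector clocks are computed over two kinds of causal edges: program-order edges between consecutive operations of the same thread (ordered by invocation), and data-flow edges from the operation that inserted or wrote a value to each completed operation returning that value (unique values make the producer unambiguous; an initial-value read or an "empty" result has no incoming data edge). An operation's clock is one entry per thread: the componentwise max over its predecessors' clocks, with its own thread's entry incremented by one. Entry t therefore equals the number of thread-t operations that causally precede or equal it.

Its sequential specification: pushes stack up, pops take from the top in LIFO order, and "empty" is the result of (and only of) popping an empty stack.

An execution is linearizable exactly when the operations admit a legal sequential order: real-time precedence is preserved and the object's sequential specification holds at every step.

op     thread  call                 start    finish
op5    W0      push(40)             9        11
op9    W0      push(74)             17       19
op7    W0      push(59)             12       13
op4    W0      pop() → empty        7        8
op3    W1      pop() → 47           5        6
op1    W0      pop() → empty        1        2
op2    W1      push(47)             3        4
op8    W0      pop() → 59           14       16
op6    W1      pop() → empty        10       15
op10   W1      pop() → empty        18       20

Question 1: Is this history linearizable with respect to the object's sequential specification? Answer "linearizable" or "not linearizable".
events 1..19 are fine; event 20 — the response of op10 at time 20 — makes the prefix non-linearizable
checked exhaustively: 8 real-time-consistent orders of 10 completed operations, zero legal LIFO stack replays
e.g. op1, op2, op3, op4, op5, op6, op7, op8, op9, op10: illegal at step 6, since op6 pop() → empty cannot apply there
e.g. op1, op2, op3, op4, op5, op6, op7, op8, op10, op9: illegal at step 6, since op6 pop() → empty cannot apply there

not linearizable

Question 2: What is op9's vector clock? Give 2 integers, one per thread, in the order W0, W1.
Answer: (6, 0)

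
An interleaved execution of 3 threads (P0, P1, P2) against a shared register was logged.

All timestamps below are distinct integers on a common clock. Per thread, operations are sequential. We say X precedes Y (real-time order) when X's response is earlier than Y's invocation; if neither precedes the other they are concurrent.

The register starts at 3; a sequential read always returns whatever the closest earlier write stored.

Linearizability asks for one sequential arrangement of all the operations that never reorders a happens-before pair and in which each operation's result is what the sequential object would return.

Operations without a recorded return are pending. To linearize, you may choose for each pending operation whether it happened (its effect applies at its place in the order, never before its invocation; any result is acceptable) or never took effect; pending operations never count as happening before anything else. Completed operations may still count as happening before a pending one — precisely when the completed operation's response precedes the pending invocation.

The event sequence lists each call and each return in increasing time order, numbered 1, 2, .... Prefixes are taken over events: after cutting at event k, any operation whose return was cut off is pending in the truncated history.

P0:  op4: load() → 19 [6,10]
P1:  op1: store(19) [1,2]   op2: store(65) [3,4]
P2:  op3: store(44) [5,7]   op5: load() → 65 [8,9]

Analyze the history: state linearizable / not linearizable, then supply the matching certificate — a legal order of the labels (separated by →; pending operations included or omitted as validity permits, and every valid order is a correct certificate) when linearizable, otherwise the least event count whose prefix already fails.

cut after 8 events: linearizable; cut after 9 events (op5 responds, time 9): not linearizable
the sole real-time-consistent order of 4 completed operations fails the register replay
including or dropping the 1 pending operation (op4) in any combination fails
take op1, op2, op3, op5 (pending dropped): step 4 already fails, because op5 load() → 65 cannot occur there

not linearizable — minimal violating prefix: 9 events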